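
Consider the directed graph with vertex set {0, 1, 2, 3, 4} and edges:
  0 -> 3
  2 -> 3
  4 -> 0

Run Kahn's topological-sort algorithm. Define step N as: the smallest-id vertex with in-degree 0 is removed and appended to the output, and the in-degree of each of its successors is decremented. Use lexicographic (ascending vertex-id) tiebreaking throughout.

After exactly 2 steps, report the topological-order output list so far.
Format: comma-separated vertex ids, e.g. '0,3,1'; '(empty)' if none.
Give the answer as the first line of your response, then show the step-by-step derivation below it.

1,2

step 1: output 1; order=[1]; indeg=(1,0,0,2,0)
step 2: output 2; order=[1,2]; indeg=(1,0,0,1,0)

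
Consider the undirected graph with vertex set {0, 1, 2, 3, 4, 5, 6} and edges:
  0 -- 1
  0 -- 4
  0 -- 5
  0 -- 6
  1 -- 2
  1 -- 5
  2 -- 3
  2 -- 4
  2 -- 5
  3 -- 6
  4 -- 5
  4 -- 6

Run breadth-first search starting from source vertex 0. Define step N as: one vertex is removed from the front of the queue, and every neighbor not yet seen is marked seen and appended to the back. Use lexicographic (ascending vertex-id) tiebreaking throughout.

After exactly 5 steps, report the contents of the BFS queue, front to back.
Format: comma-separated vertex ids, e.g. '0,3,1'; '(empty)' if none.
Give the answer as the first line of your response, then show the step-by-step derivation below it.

2,3

step 1: dequeue 0; queue=[1,4,5,6]; order=0
step 2: dequeue 1; queue=[4,5,6,2]; order=0,1
step 3: dequeue 4; queue=[5,6,2]; order=0,1,4
step 4: dequeue 5; queue=[6,2]; order=0,1,4,5
step 5: dequeue 6; queue=[2,3]; order=0,1,4,5,6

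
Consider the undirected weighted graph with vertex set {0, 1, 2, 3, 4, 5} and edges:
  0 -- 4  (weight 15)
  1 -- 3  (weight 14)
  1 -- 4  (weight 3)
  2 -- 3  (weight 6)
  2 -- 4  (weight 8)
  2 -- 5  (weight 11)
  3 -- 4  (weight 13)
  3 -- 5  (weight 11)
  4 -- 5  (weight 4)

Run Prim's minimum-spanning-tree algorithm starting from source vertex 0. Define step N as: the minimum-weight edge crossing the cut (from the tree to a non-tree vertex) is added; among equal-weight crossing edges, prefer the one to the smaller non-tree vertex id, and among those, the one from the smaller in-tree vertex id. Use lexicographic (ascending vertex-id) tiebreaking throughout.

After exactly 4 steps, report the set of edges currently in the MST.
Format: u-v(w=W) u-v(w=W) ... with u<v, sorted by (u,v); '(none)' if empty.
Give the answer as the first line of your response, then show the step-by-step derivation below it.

0-4(w=15) 1-4(w=3) 2-4(w=8) 4-5(w=4)

step 1: add edge 0-4 (w=15); MST = {0-4(w=15)}
step 2: add edge 1-4 (w=3); MST = {0-4(w=15) 1-4(w=3)}
step 3: add edge 4-5 (w=4); MST = {0-4(w=15) 1-4(w=3) 4-5(w=4)}
step 4: add edge 2-4 (w=8); MST = {0-4(w=15) 1-4(w=3) 2-4(w=8) 4-5(w=4)}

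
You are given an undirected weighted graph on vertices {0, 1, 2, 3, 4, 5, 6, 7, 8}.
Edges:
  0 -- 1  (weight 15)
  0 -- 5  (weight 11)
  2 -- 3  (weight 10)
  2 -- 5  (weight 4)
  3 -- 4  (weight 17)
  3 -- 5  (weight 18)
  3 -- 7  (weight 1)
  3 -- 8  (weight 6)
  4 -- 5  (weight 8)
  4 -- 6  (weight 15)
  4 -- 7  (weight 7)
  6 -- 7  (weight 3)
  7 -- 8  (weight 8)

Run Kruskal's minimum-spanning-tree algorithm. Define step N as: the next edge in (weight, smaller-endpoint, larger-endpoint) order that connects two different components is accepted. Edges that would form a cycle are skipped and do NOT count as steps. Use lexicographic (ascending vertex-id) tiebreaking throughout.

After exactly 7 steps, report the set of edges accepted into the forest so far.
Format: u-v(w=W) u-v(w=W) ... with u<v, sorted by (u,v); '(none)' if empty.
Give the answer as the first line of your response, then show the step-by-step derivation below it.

0-5(w=11) 2-5(w=4) 3-7(w=1) 3-8(w=6) 4-5(w=8) 4-7(w=7) 6-7(w=3)

step 1: add edge 3-7 (w=1); MST = {3-7(w=1)}
step 2: add edge 6-7 (w=3); MST = {3-7(w=1) 6-7(w=3)}
step 3: add edge 2-5 (w=4); MST = {2-5(w=4) 3-7(w=1) 6-7(w=3)}
step 4: add edge 3-8 (w=6); MST = {2-5(w=4) 3-7(w=1) 3-8(w=6) 6-7(w=3)}
step 5: add edge 4-7 (w=7); MST = {2-5(w=4) 3-7(w=1) 3-8(w=6) 4-7(w=7) 6-7(w=3)}
step 6: add edge 4-5 (w=8); MST = {2-5(w=4) 3-7(w=1) 3-8(w=6) 4-5(w=8) 4-7(w=7) 6-7(w=3)}
step 7: add edge 0-5 (w=11); MST = {0-5(w=11) 2-5(w=4) 3-7(w=1) 3-8(w=6) 4-5(w=8) 4-7(w=7) 6-7(w=3)}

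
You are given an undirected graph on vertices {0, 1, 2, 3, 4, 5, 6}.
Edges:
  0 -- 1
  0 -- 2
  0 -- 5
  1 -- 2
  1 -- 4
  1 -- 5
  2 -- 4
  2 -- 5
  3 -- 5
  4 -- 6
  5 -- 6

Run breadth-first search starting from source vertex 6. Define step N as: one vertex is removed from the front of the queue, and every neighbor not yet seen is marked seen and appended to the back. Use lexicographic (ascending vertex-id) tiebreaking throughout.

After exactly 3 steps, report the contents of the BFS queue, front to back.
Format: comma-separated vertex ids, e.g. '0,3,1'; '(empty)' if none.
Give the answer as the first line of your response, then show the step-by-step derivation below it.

1,2,0,3

step 1: dequeue 6; queue=[4,5]; order=6
step 2: dequeue 4; queue=[5,1,2]; order=6,4
step 3: dequeue 5; queue=[1,2,0,3]; order=6,4,5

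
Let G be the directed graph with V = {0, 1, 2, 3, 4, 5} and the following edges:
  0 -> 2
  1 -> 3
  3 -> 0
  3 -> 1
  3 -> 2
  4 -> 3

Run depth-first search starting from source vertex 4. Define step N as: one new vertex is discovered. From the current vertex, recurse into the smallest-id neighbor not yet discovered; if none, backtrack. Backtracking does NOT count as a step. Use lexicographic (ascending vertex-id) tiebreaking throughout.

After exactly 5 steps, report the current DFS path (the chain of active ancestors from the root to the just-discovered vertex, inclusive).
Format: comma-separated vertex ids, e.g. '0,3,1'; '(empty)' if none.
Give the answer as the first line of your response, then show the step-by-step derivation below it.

4,3,1

step 1: discover 4; path=4; order=4
step 2: discover 3; path=4>3; order=4,3
step 3: discover 0; path=4>3>0; order=4,3,0
step 4: discover 2; path=4>3>0>2; order=4,3,0,2
step 5: discover 1; path=4>3>1; order=4,3,0,2,1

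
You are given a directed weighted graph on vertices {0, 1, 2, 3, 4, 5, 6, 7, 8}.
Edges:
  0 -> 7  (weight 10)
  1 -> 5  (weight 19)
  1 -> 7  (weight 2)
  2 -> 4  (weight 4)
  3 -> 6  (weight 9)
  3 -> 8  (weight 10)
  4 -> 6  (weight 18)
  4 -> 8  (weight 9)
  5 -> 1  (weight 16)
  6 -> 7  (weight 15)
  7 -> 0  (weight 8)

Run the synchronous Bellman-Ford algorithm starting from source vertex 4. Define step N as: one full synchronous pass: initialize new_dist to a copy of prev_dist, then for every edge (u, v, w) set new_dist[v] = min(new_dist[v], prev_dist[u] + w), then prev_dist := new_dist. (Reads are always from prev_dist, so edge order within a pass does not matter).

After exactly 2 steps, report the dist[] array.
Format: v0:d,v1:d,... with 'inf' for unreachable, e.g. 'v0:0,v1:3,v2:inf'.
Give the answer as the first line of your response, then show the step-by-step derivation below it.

v0:inf,v1:inf,v2:inf,v3:inf,v4:0,v5:inf,v6:18,v7:33,v8:9

step 1: dist = v0:inf,v1:inf,v2:inf,v3:inf,v4:0,v5:inf,v6:18,v7:inf,v8:9
step 2: dist = v0:inf,v1:inf,v2:inf,v3:inf,v4:0,v5:inf,v6:18,v7:33,v8:9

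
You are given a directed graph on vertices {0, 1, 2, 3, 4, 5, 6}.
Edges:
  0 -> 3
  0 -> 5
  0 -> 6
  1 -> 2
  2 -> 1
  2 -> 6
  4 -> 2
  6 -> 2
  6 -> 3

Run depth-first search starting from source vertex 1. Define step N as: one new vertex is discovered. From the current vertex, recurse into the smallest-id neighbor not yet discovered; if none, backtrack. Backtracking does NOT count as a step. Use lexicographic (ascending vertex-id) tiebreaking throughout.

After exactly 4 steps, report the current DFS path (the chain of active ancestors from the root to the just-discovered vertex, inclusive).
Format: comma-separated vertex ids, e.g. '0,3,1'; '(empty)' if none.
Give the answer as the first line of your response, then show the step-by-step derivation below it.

1,2,6,3

step 1: discover 1; path=1; order=1
step 2: discover 2; path=1>2; order=1,2
step 3: discover 6; path=1>2>6; order=1,2,6
step 4: discover 3; path=1>2>6>3; order=1,2,6,3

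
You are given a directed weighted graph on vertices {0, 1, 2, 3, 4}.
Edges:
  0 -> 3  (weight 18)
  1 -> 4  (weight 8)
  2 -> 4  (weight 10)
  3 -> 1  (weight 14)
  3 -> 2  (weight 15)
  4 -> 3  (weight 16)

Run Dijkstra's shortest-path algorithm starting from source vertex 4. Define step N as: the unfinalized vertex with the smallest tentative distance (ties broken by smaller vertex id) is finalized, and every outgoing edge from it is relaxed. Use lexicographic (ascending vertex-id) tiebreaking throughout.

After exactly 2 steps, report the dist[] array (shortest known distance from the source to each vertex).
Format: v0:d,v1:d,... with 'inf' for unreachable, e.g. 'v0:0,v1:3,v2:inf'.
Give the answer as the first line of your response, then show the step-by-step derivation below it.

v0:inf,v1:30,v2:31,v3:16,v4:0

step 1: dist = v0:inf,v1:inf,v2:inf,v3:16,v4:0
step 2: dist = v0:inf,v1:30,v2:31,v3:16,v4:0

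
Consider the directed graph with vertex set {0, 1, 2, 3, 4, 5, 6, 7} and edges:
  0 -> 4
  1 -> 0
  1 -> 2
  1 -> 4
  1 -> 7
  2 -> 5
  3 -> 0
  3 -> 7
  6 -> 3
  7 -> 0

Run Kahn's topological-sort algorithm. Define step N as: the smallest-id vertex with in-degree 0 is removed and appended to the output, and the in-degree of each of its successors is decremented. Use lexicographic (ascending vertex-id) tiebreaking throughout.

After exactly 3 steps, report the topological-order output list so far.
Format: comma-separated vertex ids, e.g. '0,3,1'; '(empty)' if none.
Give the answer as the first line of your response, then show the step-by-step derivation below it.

1,2,5

step 1: output 1; order=[1]; indeg=(2,0,0,1,1,1,0,1)
step 2: output 2; order=[1,2]; indeg=(2,0,0,1,1,0,0,1)
step 3: output 5; order=[1,2,5]; indeg=(2,0,0,1,1,0,0,1)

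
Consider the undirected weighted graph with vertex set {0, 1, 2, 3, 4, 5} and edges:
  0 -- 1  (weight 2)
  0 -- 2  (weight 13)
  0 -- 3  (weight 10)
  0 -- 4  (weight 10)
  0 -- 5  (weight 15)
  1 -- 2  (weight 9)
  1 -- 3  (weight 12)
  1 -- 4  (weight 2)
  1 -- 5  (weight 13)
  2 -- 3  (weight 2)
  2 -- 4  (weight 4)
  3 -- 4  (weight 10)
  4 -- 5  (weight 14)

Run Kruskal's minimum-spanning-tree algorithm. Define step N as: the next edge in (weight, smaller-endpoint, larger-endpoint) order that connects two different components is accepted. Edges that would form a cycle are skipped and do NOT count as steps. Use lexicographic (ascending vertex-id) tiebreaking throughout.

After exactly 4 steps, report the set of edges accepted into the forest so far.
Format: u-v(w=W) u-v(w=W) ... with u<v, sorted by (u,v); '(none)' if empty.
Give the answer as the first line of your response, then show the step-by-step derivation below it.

0-1(w=2) 1-4(w=2) 2-3(w=2) 2-4(w=4)

step 1: add edge 0-1 (w=2); MST = {0-1(w=2)}
step 2: add edge 1-4 (w=2); MST = {0-1(w=2) 1-4(w=2)}
step 3: add edge 2-3 (w=2); MST = {0-1(w=2) 1-4(w=2) 2-3(w=2)}
step 4: add edge 2-4 (w=4); MST = {0-1(w=2) 1-4(w=2) 2-3(w=2) 2-4(w=4)}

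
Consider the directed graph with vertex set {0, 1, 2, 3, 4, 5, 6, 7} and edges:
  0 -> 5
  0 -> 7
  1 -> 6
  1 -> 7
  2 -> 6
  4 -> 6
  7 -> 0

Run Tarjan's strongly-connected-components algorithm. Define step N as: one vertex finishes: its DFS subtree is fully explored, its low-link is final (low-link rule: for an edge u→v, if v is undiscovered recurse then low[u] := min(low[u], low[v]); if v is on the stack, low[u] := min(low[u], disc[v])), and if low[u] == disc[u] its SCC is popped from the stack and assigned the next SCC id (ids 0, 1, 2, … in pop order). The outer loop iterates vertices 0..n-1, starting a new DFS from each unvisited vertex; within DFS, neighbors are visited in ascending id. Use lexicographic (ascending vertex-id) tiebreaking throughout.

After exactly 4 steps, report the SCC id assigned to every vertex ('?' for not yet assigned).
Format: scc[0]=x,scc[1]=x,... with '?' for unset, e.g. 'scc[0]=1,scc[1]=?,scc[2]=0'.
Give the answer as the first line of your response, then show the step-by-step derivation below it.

scc[0]=1,scc[1]=?,scc[2]=?,scc[3]=?,scc[4]=?,scc[5]=0,scc[6]=2,scc[7]=1

step 1: low=(low[0]=0,low[1]=?,low[2]=?,low[3]=?,low[4]=?,low[5]=1,low[6]=?,low[7]=?); scc=(scc[0]=?,scc[1]=?,scc[2]=?,scc[3]=?,scc[4]=?,scc[5]=0,scc[6]=?,scc[7]=?)
step 2: low=(low[0]=0,low[1]=?,low[2]=?,low[3]=?,low[4]=?,low[5]=1,low[6]=?,low[7]=0); scc=(scc[0]=?,scc[1]=?,scc[2]=?,scc[3]=?,scc[4]=?,scc[5]=0,scc[6]=?,scc[7]=?)
step 3: low=(low[0]=0,low[1]=?,low[2]=?,low[3]=?,low[4]=?,low[5]=1,low[6]=?,low[7]=0); scc=(scc[0]=1,scc[1]=?,scc[2]=?,scc[3]=?,scc[4]=?,scc[5]=0,scc[6]=?,scc[7]=1)
step 4: low=(low[0]=0,low[1]=3,low[2]=?,low[3]=?,low[4]=?,low[5]=1,low[6]=4,low[7]=0); scc=(scc[0]=1,scc[1]=?,scc[2]=?,scc[3]=?,scc[4]=?,scc[5]=0,scc[6]=2,scc[7]=1)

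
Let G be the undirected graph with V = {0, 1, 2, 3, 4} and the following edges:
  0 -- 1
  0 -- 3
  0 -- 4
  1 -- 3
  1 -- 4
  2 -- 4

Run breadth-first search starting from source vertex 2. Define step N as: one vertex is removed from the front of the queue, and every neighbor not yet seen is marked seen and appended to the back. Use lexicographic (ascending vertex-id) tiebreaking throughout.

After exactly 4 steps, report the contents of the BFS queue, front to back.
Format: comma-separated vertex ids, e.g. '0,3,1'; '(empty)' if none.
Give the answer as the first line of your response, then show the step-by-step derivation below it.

3

step 1: dequeue 2; queue=[4]; order=2
step 2: dequeue 4; queue=[0,1]; order=2,4
step 3: dequeue 0; queue=[1,3]; order=2,4,0
step 4: dequeue 1; queue=[3]; order=2,4,0,1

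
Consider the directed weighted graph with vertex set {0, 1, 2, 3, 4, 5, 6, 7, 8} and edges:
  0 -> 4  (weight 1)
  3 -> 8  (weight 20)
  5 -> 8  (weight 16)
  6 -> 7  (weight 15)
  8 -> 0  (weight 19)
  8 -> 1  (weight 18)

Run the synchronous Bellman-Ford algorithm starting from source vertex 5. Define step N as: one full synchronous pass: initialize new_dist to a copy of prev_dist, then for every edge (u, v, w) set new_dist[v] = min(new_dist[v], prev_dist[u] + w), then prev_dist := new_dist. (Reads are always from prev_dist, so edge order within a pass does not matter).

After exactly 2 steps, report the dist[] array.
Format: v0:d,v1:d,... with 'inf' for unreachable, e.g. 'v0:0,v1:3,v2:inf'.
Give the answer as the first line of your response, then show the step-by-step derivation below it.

v0:35,v1:34,v2:inf,v3:inf,v4:inf,v5:0,v6:inf,v7:inf,v8:16

step 1: dist = v0:inf,v1:inf,v2:inf,v3:inf,v4:inf,v5:0,v6:inf,v7:inf,v8:16
step 2: dist = v0:35,v1:34,v2:inf,v3:inf,v4:inf,v5:0,v6:inf,v7:inf,v8:16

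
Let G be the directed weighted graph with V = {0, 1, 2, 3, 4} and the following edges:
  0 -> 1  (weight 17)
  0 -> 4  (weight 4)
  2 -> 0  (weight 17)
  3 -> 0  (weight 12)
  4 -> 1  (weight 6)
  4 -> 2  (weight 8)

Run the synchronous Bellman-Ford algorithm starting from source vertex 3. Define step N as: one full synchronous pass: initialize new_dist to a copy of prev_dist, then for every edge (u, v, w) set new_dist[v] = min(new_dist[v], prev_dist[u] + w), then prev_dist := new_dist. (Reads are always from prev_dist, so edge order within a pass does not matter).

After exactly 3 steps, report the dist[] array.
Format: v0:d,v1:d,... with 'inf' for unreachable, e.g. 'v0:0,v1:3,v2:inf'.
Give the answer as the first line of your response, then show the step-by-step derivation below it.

v0:12,v1:22,v2:24,v3:0,v4:16

step 1: dist = v0:12,v1:inf,v2:inf,v3:0,v4:inf
step 2: dist = v0:12,v1:29,v2:inf,v3:0,v4:16
step 3: dist = v0:12,v1:22,v2:24,v3:0,v4:16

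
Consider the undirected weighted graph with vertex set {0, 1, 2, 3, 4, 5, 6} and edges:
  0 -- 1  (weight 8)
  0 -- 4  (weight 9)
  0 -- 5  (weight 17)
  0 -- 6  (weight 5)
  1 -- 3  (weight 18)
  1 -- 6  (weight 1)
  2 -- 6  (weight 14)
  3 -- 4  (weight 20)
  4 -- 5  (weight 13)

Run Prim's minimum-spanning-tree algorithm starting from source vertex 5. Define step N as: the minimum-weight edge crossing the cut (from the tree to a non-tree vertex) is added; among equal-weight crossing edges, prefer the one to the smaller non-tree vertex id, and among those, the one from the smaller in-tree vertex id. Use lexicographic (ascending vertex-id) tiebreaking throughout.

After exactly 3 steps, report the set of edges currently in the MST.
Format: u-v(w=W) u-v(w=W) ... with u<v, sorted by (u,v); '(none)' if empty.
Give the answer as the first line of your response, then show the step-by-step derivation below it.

0-4(w=9) 0-6(w=5) 4-5(w=13)

step 1: add edge 4-5 (w=13); MST = {4-5(w=13)}
step 2: add edge 0-4 (w=9); MST = {0-4(w=9) 4-5(w=13)}
step 3: add edge 0-6 (w=5); MST = {0-4(w=9) 0-6(w=5) 4-5(w=13)}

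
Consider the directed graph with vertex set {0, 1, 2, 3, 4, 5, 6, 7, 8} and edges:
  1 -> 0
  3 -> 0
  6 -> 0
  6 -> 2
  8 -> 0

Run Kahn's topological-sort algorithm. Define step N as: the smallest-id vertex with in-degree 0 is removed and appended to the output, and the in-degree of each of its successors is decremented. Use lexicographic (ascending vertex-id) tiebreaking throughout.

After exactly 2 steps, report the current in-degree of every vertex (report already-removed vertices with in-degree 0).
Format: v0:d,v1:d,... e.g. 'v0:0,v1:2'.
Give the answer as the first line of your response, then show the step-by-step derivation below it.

v0:2,v1:0,v2:1,v3:0,v4:0,v5:0,v6:0,v7:0,v8:0

step 1: output 1; order=[1]; indeg=(3,0,1,0,0,0,0,0,0)
step 2: output 3; order=[1,3]; indeg=(2,0,1,0,0,0,0,0,0)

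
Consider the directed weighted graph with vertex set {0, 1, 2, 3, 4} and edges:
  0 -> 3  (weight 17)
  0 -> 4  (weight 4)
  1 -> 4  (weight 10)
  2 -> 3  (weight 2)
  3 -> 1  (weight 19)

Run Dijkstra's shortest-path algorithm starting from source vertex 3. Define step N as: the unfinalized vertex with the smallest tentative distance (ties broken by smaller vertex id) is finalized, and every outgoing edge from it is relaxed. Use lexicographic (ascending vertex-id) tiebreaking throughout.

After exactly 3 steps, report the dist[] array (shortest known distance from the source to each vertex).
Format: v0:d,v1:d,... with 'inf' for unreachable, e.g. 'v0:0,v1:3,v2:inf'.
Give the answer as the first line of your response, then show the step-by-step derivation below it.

v0:inf,v1:19,v2:inf,v3:0,v4:29

step 1: dist = v0:inf,v1:19,v2:inf,v3:0,v4:inf
step 2: dist = v0:inf,v1:19,v2:inf,v3:0,v4:29
step 3: dist = v0:inf,v1:19,v2:inf,v3:0,v4:29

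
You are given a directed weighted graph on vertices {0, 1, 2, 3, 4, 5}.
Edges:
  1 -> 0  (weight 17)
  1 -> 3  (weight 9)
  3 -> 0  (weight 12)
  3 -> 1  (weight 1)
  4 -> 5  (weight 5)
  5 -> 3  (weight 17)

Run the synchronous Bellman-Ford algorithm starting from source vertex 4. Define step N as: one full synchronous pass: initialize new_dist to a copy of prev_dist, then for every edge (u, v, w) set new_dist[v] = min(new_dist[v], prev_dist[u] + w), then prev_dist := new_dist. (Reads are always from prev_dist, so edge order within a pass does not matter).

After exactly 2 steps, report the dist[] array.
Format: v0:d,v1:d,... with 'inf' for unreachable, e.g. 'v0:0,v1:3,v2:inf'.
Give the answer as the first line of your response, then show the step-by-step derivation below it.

v0:inf,v1:inf,v2:inf,v3:22,v4:0,v5:5

step 1: dist = v0:inf,v1:inf,v2:inf,v3:inf,v4:0,v5:5
step 2: dist = v0:inf,v1:inf,v2:inf,v3:22,v4:0,v5:5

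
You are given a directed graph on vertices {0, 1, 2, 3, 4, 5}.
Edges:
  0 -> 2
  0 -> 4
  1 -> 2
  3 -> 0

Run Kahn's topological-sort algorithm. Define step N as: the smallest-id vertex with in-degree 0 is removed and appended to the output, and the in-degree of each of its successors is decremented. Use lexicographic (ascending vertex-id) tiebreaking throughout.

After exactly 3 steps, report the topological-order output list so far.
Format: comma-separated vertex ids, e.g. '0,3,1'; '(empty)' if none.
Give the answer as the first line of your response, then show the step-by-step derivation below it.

1,3,0

step 1: output 1; order=[1]; indeg=(1,0,1,0,1,0)
step 2: output 3; order=[1,3]; indeg=(0,0,1,0,1,0)
step 3: output 0; order=[1,3,0]; indeg=(0,0,0,0,0,0)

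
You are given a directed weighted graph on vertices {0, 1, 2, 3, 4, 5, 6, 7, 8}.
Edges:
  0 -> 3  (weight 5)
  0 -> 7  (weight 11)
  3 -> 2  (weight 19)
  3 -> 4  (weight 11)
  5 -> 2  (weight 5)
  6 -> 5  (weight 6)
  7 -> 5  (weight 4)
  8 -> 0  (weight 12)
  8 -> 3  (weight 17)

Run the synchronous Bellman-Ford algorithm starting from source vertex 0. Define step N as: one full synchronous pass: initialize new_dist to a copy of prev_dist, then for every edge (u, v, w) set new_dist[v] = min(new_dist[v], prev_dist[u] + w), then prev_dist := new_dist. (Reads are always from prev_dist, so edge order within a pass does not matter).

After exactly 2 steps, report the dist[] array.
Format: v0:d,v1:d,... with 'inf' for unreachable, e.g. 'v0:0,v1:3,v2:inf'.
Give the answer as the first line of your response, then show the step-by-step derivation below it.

v0:0,v1:inf,v2:24,v3:5,v4:16,v5:15,v6:inf,v7:11,v8:inf

step 1: dist = v0:0,v1:inf,v2:inf,v3:5,v4:inf,v5:inf,v6:inf,v7:11,v8:inf
step 2: dist = v0:0,v1:inf,v2:24,v3:5,v4:16,v5:15,v6:inf,v7:11,v8:inf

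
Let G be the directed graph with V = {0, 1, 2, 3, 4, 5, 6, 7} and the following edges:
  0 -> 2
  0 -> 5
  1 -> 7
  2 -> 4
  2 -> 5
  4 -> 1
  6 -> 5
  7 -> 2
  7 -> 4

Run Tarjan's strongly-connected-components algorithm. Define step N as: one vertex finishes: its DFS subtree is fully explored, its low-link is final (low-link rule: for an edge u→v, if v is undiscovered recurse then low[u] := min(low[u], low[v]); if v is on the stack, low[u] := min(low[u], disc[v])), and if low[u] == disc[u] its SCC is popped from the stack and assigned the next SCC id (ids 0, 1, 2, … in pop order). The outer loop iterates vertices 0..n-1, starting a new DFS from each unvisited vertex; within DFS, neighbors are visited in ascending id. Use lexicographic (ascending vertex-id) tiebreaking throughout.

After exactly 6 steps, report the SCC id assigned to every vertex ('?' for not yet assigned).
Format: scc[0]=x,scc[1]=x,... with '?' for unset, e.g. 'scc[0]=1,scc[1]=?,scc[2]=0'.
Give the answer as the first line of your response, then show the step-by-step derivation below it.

scc[0]=2,scc[1]=1,scc[2]=1,scc[3]=?,scc[4]=1,scc[5]=0,scc[6]=?,scc[7]=1

step 1: low=(low[0]=0,low[1]=3,low[2]=1,low[3]=?,low[4]=2,low[5]=?,low[6]=?,low[7]=1); scc=(scc[0]=?,scc[1]=?,scc[2]=?,scc[3]=?,scc[4]=?,scc[5]=?,scc[6]=?,scc[7]=?)
step 2: low=(low[0]=0,low[1]=1,low[2]=1,low[3]=?,low[4]=2,low[5]=?,low[6]=?,low[7]=1); scc=(scc[0]=?,scc[1]=?,scc[2]=?,scc[3]=?,scc[4]=?,scc[5]=?,scc[6]=?,scc[7]=?)
step 3: low=(low[0]=0,low[1]=1,low[2]=1,low[3]=?,low[4]=1,low[5]=?,low[6]=?,low[7]=1); scc=(scc[0]=?,scc[1]=?,scc[2]=?,scc[3]=?,scc[4]=?,scc[5]=?,scc[6]=?,scc[7]=?)
step 4: low=(low[0]=0,low[1]=1,low[2]=1,low[3]=?,low[4]=1,low[5]=5,low[6]=?,low[7]=1); scc=(scc[0]=?,scc[1]=?,scc[2]=?,scc[3]=?,scc[4]=?,scc[5]=0,scc[6]=?,scc[7]=?)
step 5: low=(low[0]=0,low[1]=1,low[2]=1,low[3]=?,low[4]=1,low[5]=5,low[6]=?,low[7]=1); scc=(scc[0]=?,scc[1]=1,scc[2]=1,scc[3]=?,scc[4]=1,scc[5]=0,scc[6]=?,scc[7]=1)
step 6: low=(low[0]=0,low[1]=1,low[2]=1,low[3]=?,low[4]=1,low[5]=5,low[6]=?,low[7]=1); scc=(scc[0]=2,scc[1]=1,scc[2]=1,scc[3]=?,scc[4]=1,scc[5]=0,scc[6]=?,scc[7]=1)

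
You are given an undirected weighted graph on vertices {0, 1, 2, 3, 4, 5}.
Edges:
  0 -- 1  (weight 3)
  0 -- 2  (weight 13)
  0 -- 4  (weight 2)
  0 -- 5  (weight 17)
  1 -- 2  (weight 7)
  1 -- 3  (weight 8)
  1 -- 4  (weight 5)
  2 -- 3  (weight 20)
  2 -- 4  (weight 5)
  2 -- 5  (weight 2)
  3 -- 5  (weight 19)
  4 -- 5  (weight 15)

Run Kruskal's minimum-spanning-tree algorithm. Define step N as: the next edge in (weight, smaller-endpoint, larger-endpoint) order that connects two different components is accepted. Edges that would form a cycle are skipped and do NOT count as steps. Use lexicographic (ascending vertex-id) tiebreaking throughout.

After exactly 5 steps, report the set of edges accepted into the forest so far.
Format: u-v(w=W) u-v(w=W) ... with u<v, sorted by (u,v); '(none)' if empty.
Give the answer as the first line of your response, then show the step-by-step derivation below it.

0-1(w=3) 0-4(w=2) 1-3(w=8) 2-4(w=5) 2-5(w=2)

step 1: add edge 0-4 (w=2); MST = {0-4(w=2)}
step 2: add edge 2-5 (w=2); MST = {0-4(w=2) 2-5(w=2)}
step 3: add edge 0-1 (w=3); MST = {0-1(w=3) 0-4(w=2) 2-5(w=2)}
step 4: add edge 2-4 (w=5); MST = {0-1(w=3) 0-4(w=2) 2-4(w=5) 2-5(w=2)}
step 5: add edge 1-3 (w=8); MST = {0-1(w=3) 0-4(w=2) 1-3(w=8) 2-4(w=5) 2-5(w=2)}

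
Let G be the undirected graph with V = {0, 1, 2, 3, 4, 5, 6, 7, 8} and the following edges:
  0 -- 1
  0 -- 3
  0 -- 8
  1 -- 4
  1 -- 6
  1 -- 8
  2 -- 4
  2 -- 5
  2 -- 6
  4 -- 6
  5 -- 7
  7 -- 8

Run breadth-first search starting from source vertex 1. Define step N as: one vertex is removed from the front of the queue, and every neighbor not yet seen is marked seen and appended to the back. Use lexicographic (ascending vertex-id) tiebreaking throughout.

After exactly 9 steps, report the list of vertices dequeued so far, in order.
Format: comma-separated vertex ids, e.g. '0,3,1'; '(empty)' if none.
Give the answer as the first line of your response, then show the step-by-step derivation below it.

1,0,4,6,8,3,2,7,5

step 1: dequeue 1; queue=[0,4,6,8]; order=1
step 2: dequeue 0; queue=[4,6,8,3]; order=1,0
step 3: dequeue 4; queue=[6,8,3,2]; order=1,0,4
step 4: dequeue 6; queue=[8,3,2]; order=1,0,4,6
step 5: dequeue 8; queue=[3,2,7]; order=1,0,4,6,8
step 6: dequeue 3; queue=[2,7]; order=1,0,4,6,8,3
step 7: dequeue 2; queue=[7,5]; order=1,0,4,6,8,3,2
step 8: dequeue 7; queue=[5]; order=1,0,4,6,8,3,2,7
step 9: dequeue 5; queue=[(empty)]; order=1,0,4,6,8,3,2,7,5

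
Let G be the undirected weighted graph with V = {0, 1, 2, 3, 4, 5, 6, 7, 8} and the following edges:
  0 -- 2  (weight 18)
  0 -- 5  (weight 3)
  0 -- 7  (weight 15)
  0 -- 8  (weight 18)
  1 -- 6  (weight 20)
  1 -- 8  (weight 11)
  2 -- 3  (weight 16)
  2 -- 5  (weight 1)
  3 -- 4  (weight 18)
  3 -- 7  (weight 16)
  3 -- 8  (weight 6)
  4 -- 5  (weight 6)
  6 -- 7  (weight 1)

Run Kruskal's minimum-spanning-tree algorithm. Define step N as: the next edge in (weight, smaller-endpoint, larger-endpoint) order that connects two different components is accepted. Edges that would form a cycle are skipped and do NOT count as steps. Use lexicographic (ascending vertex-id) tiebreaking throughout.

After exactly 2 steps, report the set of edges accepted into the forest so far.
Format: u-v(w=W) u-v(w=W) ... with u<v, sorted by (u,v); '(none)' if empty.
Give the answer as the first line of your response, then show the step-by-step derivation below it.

2-5(w=1) 6-7(w=1)

step 1: add edge 2-5 (w=1); MST = {2-5(w=1)}
step 2: add edge 6-7 (w=1); MST = {2-5(w=1) 6-7(w=1)}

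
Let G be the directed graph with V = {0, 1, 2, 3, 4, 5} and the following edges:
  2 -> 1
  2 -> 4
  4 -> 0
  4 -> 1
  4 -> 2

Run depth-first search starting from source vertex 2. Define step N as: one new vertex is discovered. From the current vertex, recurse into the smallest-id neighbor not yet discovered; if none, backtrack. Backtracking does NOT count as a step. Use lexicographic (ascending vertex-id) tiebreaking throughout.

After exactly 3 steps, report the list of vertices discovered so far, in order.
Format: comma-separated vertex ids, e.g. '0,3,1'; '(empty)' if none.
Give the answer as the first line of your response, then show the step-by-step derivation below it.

2,1,4

step 1: discover 2; path=2; order=2
step 2: discover 1; path=2>1; order=2,1
step 3: discover 4; path=2>4; order=2,1,4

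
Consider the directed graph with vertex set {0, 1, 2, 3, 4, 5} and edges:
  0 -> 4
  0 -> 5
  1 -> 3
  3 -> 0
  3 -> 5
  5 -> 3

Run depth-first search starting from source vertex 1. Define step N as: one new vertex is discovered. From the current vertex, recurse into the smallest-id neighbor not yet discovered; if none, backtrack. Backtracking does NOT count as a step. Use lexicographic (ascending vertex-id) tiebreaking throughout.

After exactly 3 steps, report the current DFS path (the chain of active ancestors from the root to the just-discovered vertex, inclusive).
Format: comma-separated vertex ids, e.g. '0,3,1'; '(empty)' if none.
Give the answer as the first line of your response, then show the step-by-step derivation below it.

1,3,0

step 1: discover 1; path=1; order=1
step 2: discover 3; path=1>3; order=1,3
step 3: discover 0; path=1>3>0; order=1,3,0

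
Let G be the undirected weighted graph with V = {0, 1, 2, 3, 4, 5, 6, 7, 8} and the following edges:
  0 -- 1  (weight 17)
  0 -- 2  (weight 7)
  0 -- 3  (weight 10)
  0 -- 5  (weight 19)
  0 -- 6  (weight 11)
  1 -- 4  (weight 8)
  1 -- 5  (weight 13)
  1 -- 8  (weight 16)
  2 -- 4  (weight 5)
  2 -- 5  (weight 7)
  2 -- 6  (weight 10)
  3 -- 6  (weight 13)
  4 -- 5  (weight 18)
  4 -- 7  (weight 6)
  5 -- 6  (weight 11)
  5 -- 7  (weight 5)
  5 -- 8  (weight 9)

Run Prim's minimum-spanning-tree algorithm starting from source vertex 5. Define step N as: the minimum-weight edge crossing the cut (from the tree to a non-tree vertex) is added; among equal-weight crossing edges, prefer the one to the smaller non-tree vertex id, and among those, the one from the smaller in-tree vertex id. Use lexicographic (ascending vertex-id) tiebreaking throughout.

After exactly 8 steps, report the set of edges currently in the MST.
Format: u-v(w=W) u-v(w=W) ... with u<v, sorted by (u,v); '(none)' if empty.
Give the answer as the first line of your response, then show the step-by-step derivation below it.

0-2(w=7) 0-3(w=10) 1-4(w=8) 2-4(w=5) 2-6(w=10) 4-7(w=6) 5-7(w=5) 5-8(w=9)

step 1: add edge 5-7 (w=5); MST = {5-7(w=5)}
step 2: add edge 4-7 (w=6); MST = {4-7(w=6) 5-7(w=5)}
step 3: add edge 2-4 (w=5); MST = {2-4(w=5) 4-7(w=6) 5-7(w=5)}
step 4: add edge 0-2 (w=7); MST = {0-2(w=7) 2-4(w=5) 4-7(w=6) 5-7(w=5)}
step 5: add edge 1-4 (w=8); MST = {0-2(w=7) 1-4(w=8) 2-4(w=5) 4-7(w=6) 5-7(w=5)}
step 6: add edge 5-8 (w=9); MST = {0-2(w=7) 1-4(w=8) 2-4(w=5) 4-7(w=6) 5-7(w=5) 5-8(w=9)}
step 7: add edge 0-3 (w=10); MST = {0-2(w=7) 0-3(w=10) 1-4(w=8) 2-4(w=5) 4-7(w=6) 5-7(w=5) 5-8(w=9)}
step 8: add edge 2-6 (w=10); MST = {0-2(w=7) 0-3(w=10) 1-4(w=8) 2-4(w=5) 2-6(w=10) 4-7(w=6) 5-7(w=5) 5-8(w=9)}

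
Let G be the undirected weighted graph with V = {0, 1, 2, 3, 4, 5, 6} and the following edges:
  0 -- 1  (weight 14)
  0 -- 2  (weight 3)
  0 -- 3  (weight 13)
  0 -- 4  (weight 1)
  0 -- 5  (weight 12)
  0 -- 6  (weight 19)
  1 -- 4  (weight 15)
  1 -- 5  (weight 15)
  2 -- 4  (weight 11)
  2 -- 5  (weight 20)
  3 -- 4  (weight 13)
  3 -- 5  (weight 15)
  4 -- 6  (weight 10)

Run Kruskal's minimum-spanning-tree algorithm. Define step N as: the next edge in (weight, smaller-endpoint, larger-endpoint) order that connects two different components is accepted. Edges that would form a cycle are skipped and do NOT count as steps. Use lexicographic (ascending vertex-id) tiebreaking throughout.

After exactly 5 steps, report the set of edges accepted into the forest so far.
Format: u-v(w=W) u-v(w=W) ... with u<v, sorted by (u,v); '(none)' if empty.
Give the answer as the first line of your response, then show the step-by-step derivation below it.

0-2(w=3) 0-3(w=13) 0-4(w=1) 0-5(w=12) 4-6(w=10)

step 1: add edge 0-4 (w=1); MST = {0-4(w=1)}
step 2: add edge 0-2 (w=3); MST = {0-2(w=3) 0-4(w=1)}
step 3: add edge 4-6 (w=10); MST = {0-2(w=3) 0-4(w=1) 4-6(w=10)}
step 4: add edge 0-5 (w=12); MST = {0-2(w=3) 0-4(w=1) 0-5(w=12) 4-6(w=10)}
step 5: add edge 0-3 (w=13); MST = {0-2(w=3) 0-3(w=13) 0-4(w=1) 0-5(w=12) 4-6(w=10)}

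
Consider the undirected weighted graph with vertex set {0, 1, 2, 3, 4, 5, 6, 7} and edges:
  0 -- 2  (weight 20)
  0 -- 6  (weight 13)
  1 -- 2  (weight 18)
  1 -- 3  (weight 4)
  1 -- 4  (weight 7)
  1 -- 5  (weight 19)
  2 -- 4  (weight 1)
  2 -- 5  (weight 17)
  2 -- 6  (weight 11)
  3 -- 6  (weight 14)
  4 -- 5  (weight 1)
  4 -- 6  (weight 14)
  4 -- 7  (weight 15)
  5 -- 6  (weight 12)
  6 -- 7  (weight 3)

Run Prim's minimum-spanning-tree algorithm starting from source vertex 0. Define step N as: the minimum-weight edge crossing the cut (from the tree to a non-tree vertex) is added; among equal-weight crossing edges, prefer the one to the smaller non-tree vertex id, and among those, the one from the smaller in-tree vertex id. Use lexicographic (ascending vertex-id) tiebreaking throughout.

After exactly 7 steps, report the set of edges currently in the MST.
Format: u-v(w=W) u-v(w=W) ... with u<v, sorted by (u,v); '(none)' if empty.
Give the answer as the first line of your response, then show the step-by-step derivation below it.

0-6(w=13) 1-3(w=4) 1-4(w=7) 2-4(w=1) 2-6(w=11) 4-5(w=1) 6-7(w=3)

step 1: add edge 0-6 (w=13); MST = {0-6(w=13)}
step 2: add edge 6-7 (w=3); MST = {0-6(w=13) 6-7(w=3)}
step 3: add edge 2-6 (w=11); MST = {0-6(w=13) 2-6(w=11) 6-7(w=3)}
step 4: add edge 2-4 (w=1); MST = {0-6(w=13) 2-4(w=1) 2-6(w=11) 6-7(w=3)}
step 5: add edge 4-5 (w=1); MST = {0-6(w=13) 2-4(w=1) 2-6(w=11) 4-5(w=1) 6-7(w=3)}
step 6: add edge 1-4 (w=7); MST = {0-6(w=13) 1-4(w=7) 2-4(w=1) 2-6(w=11) 4-5(w=1) 6-7(w=3)}
step 7: add edge 1-3 (w=4); MST = {0-6(w=13) 1-3(w=4) 1-4(w=7) 2-4(w=1) 2-6(w=11) 4-5(w=1) 6-7(w=3)}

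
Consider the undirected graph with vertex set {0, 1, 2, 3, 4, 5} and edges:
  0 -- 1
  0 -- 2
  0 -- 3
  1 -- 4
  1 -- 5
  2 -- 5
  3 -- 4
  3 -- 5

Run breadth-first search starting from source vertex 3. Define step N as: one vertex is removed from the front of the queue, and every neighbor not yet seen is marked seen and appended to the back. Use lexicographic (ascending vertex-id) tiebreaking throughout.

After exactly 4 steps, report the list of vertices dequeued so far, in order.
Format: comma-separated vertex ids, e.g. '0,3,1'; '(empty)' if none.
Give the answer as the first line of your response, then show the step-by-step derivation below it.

3,0,4,5

step 1: dequeue 3; queue=[0,4,5]; order=3
step 2: dequeue 0; queue=[4,5,1,2]; order=3,0
step 3: dequeue 4; queue=[5,1,2]; order=3,0,4
step 4: dequeue 5; queue=[1,2]; order=3,0,4,5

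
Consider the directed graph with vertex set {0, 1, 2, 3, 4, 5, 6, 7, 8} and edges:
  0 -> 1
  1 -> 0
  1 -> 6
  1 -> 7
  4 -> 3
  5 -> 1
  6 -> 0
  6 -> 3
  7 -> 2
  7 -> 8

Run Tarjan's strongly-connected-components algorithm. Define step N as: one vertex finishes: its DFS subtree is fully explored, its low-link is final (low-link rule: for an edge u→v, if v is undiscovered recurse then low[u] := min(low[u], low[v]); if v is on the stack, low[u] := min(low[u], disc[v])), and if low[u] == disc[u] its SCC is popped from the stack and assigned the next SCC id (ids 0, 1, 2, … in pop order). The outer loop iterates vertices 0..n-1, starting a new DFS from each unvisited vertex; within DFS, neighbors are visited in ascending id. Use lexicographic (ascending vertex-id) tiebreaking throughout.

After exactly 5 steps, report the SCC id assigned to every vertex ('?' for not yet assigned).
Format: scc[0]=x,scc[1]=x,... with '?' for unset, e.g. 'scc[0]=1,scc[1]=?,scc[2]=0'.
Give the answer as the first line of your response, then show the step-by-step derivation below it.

scc[0]=?,scc[1]=?,scc[2]=1,scc[3]=0,scc[4]=?,scc[5]=?,scc[6]=?,scc[7]=3,scc[8]=2

step 1: low=(low[0]=0,low[1]=0,low[2]=?,low[3]=3,low[4]=?,low[5]=?,low[6]=0,low[7]=?,low[8]=?); scc=(scc[0]=?,scc[1]=?,scc[2]=?,scc[3]=0,scc[4]=?,scc[5]=?,scc[6]=?,scc[7]=?,scc[8]=?)
step 2: low=(low[0]=0,low[1]=0,low[2]=?,low[3]=3,low[4]=?,low[5]=?,low[6]=0,low[7]=?,low[8]=?); scc=(scc[0]=?,scc[1]=?,scc[2]=?,scc[3]=0,scc[4]=?,scc[5]=?,scc[6]=?,scc[7]=?,scc[8]=?)
step 3: low=(low[0]=0,low[1]=0,low[2]=5,low[3]=3,low[4]=?,low[5]=?,low[6]=0,low[7]=4,low[8]=?); scc=(scc[0]=?,scc[1]=?,scc[2]=1,scc[3]=0,scc[4]=?,scc[5]=?,scc[6]=?,scc[7]=?,scc[8]=?)
step 4: low=(low[0]=0,low[1]=0,low[2]=5,low[3]=3,low[4]=?,low[5]=?,low[6]=0,low[7]=4,low[8]=6); scc=(scc[0]=?,scc[1]=?,scc[2]=1,scc[3]=0,scc[4]=?,scc[5]=?,scc[6]=?,scc[7]=?,scc[8]=2)
step 5: low=(low[0]=0,low[1]=0,low[2]=5,low[3]=3,low[4]=?,low[5]=?,low[6]=0,low[7]=4,low[8]=6); scc=(scc[0]=?,scc[1]=?,scc[2]=1,scc[3]=0,scc[4]=?,scc[5]=?,scc[6]=?,scc[7]=3,scc[8]=2)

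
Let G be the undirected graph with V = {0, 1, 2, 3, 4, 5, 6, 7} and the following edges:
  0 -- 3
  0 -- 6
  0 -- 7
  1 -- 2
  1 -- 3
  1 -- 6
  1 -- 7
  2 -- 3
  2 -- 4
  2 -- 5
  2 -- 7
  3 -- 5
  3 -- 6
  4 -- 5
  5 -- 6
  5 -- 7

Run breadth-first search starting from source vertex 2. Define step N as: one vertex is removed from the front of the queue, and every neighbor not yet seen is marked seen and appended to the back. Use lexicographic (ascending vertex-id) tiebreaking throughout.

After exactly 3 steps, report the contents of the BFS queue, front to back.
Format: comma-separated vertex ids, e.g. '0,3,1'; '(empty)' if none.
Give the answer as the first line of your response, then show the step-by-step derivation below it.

4,5,7,6,0

step 1: dequeue 2; queue=[1,3,4,5,7]; order=2
step 2: dequeue 1; queue=[3,4,5,7,6]; order=2,1
step 3: dequeue 3; queue=[4,5,7,6,0]; order=2,1,3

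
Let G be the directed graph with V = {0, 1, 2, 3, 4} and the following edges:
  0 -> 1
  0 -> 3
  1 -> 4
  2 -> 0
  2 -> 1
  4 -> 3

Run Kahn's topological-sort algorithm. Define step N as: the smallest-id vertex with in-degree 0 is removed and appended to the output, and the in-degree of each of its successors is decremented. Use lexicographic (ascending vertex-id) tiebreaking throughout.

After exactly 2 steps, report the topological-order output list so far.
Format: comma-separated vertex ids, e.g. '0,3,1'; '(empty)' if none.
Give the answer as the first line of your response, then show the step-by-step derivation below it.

2,0

step 1: output 2; order=[2]; indeg=(0,1,0,2,1)
step 2: output 0; order=[2,0]; indeg=(0,0,0,1,1)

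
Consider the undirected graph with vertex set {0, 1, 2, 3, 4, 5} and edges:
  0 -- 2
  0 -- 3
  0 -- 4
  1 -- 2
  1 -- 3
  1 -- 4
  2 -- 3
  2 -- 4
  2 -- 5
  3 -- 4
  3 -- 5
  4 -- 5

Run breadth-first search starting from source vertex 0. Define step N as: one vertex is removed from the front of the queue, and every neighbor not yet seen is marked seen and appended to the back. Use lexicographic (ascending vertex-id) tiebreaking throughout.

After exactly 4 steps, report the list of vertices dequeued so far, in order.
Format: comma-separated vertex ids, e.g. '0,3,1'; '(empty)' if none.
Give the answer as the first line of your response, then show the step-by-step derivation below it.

0,2,3,4

step 1: dequeue 0; queue=[2,3,4]; order=0
step 2: dequeue 2; queue=[3,4,1,5]; order=0,2
step 3: dequeue 3; queue=[4,1,5]; order=0,2,3
step 4: dequeue 4; queue=[1,5]; order=0,2,3,4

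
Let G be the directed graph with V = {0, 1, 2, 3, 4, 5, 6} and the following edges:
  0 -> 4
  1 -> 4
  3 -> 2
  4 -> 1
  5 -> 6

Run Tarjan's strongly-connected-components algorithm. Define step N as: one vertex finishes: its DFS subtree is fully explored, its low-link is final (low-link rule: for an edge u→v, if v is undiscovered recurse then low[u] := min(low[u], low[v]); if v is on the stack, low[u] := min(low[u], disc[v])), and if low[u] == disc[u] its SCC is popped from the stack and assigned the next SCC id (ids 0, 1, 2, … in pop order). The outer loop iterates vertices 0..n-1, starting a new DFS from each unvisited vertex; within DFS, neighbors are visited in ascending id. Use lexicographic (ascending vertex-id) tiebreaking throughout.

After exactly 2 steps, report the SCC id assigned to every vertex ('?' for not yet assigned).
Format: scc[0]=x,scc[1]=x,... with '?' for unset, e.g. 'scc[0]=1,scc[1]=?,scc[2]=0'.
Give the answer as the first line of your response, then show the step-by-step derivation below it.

scc[0]=?,scc[1]=0,scc[2]=?,scc[3]=?,scc[4]=0,scc[5]=?,scc[6]=?

step 1: low=(low[0]=0,low[1]=1,low[2]=?,low[3]=?,low[4]=1,low[5]=?,low[6]=?); scc=(scc[0]=?,scc[1]=?,scc[2]=?,scc[3]=?,scc[4]=?,scc[5]=?,scc[6]=?)
step 2: low=(low[0]=0,low[1]=1,low[2]=?,low[3]=?,low[4]=1,low[5]=?,low[6]=?); scc=(scc[0]=?,scc[1]=0,scc[2]=?,scc[3]=?,scc[4]=0,scc[5]=?,scc[6]=?)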